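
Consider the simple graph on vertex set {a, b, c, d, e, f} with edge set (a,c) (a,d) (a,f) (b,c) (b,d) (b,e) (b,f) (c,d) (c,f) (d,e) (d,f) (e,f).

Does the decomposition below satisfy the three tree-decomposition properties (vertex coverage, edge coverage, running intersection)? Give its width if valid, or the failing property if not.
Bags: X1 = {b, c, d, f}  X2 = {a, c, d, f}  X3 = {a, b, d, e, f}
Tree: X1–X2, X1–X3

A tree decomposition must satisfy three properties: every vertex lies in some bag; for every edge, both endpoints lie together in some bag; and for every vertex, the bags containing it form a connected subtree. Here bags containing vertex a are not connected in the tree, so the decomposition is invalid.

No — bags containing vertex a are not connected in the tree.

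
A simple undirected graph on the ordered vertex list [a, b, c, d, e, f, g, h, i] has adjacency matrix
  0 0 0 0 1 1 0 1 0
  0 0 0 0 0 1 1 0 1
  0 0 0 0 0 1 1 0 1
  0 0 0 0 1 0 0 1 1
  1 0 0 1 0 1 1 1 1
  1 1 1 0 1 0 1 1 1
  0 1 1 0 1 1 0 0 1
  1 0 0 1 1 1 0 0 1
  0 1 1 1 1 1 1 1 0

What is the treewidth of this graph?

3

A width-3 tree decomposition is:
Bags: B1 = {d, e, h, i}  B2 = {e, f, h, i}  B3 = {a, e, f, h}  B4 = {e, f, g, i}  B5 = {c, f, g, i}  B6 = {b, f, g, i}
Tree: B1–B2, B2–B3, B2–B4, B4–B5, B4–B6
Every bag has size at most 4, so the width is 4 − 1 = 3 and tw(G) ≤ 3. Conversely, {d, e, h, i} is a clique of size 4, and the vertices of any clique must share a bag in every tree decomposition; so some bag has ≥ 4 vertices and tw(G) ≥ 3. The upper and lower bounds meet at 3, so that is the treewidth.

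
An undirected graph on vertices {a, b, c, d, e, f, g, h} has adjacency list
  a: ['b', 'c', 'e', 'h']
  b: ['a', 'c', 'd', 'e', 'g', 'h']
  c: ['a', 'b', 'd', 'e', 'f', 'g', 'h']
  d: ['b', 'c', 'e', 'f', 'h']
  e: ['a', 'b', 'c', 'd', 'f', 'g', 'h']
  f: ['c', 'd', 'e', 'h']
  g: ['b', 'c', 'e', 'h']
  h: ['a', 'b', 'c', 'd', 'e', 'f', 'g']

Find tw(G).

A width-4 tree decomposition is:
Bags: B1 = {a, b, c, e, h}  B2 = {b, c, d, e, h}  B3 = {c, d, e, f, h}  B4 = {b, c, e, g, h}
Tree: B1–B2, B2–B3, B1–B4
The largest bag has 5 vertices, giving width 4; this decomposition certifies tw(G) ≤ 4. For the lower bound, the 5 vertices {c, d, e, f, h} are pairwise adjacent, and any tree decomposition puts a clique entirely inside one bag — forcing width ≥ 4. Therefore the treewidth is 4.

4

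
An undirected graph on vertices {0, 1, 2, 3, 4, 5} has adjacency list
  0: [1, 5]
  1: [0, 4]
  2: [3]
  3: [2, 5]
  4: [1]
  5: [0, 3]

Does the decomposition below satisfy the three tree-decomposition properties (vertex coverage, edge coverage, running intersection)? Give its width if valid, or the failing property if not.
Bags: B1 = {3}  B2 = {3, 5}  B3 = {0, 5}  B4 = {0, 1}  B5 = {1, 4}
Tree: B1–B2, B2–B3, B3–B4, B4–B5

A tree decomposition must satisfy three properties: every vertex lies in some bag; for every edge, both endpoints lie together in some bag; and for every vertex, the bags containing it form a connected subtree. Here vertex 2 appears in no bag, so the decomposition is invalid.

No — vertex 2 appears in no bag.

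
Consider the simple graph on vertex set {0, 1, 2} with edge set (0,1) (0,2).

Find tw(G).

1

A width-1 tree decomposition is:
Bags: B1 = {0, 2}  B2 = {0, 1}
Tree: B1–B2
The largest bag has 2 vertices, giving width 1; this decomposition certifies tw(G) ≤ 1. Any graph with an edge has treewidth ≥ 1, and G has the edge 0–2. Therefore the treewidth is 1.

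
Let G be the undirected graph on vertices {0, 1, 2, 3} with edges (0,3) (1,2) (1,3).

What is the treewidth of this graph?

A width-1 tree decomposition is:
Bags: B1 = {0, 3}  B2 = {1, 3}  B3 = {1, 2}
Tree: B1–B2, B2–B3
Every bag has size at most 2, so the width is 2 − 1 = 1 and tw(G) ≤ 1. Any graph with an edge has treewidth ≥ 1, and G has the edge 3–0. Therefore the treewidth is 1.

1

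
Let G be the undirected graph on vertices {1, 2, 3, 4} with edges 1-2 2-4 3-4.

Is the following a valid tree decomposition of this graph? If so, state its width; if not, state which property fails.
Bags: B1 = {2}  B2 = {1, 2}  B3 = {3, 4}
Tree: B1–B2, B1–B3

No — edge (4,2) lies in no bag.

A tree decomposition must satisfy three properties: every vertex lies in some bag; for every edge, both endpoints lie together in some bag; and for every vertex, the bags containing it form a connected subtree. Here edge (4,2) lies in no bag, so the decomposition is invalid.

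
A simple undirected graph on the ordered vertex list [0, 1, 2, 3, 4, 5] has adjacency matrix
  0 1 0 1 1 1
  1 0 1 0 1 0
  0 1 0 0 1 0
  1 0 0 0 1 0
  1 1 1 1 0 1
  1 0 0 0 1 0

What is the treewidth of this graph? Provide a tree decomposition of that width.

Each bag holds 3 vertices, so the decomposition has width 2, which upper-bounds the treewidth. Conversely, {0, 1, 4} is a clique of size 3, and the vertices of any clique must share a bag in every tree decomposition; so some bag has ≥ 3 vertices and tw(G) ≥ 2. Combining the bounds, tw(G) = 2.

Treewidth 2.
Bags: B1 = {0, 1, 4}  B2 = {1, 2, 4}  B3 = {0, 3, 4}  B4 = {0, 4, 5}
Tree: B1–B2, B1–B3, B3–B4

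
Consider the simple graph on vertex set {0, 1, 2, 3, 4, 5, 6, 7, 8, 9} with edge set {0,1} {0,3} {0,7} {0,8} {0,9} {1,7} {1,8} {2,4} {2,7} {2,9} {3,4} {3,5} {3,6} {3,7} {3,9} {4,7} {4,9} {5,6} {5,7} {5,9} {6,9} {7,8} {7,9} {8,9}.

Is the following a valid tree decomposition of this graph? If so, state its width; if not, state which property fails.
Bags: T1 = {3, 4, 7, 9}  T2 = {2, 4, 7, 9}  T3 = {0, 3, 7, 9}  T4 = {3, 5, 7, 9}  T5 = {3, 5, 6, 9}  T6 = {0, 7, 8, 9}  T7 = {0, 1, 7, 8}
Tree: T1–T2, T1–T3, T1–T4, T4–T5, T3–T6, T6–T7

Yes; width 3.

Every vertex of G appears in some bag (union = {0, 1, 2, 3, 4, 5, 6, 7, 8, 9}); every edge is covered by a bag; and for each vertex v the set of bags containing v is connected in the bag tree. The decomposition is therefore valid. The largest bag has 4 vertices, so the width is 3.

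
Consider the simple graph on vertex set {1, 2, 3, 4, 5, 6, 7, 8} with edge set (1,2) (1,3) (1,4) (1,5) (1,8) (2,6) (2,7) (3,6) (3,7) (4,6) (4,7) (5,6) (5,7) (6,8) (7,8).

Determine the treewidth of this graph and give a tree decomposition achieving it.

The largest bag has 4 vertices, giving width 3; this decomposition certifies tw(G) ≤ 3. For the lower bound: the 4 vertex sets {4,7}, {1,3}, {6}, {2} are disjoint, each induces a connected subgraph, and every pair is joined by at least one edge of G. Contracting each set to a single vertex therefore yields K_{4} as a minor, and since treewidth is minor-monotone, tw(G) ≥ tw(K_{4}) = 3. Hence tw(G) = 3 exactly.

Treewidth 3.
Bags: B1 = {1, 4, 6, 7}  B2 = {1, 3, 6, 7}  B3 = {1, 2, 6, 7}  B4 = {1, 5, 6, 7}  B5 = {1, 6, 7, 8}
Tree: B1–B2, B2–B3, B3–B4, B4–B5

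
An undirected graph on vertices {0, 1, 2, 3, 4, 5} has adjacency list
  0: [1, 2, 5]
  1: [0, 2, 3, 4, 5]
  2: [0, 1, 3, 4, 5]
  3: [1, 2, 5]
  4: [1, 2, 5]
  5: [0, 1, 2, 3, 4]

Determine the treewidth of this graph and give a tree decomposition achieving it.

Treewidth 3.
One such decomposition:
Bags: B1 = {1, 2, 4, 5}  B2 = {1, 2, 3, 5}  B3 = {0, 1, 2, 5}
Tree: B1–B2, B1–B3

Each bag holds 4 vertices, so the decomposition has width 3, which upper-bounds the treewidth. For the lower bound, the 4 vertices {0, 1, 2, 5} are pairwise adjacent, and any tree decomposition puts a clique entirely inside one bag — forcing width ≥ 3. Combining the bounds, tw(G) = 3.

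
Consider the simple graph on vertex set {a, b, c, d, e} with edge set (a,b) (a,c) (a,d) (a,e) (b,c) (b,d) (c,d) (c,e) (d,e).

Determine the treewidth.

3

A width-3 tree decomposition is:
Bags: B1 = {a, b, c, d}  B2 = {a, c, d, e}
Tree: B1–B2
Each bag holds 4 vertices, so the decomposition has width 3, which upper-bounds the treewidth. On the other hand G contains the 4-clique {a, c, d, e}. A clique must lie in a single bag of any decomposition, so no decomposition can have width below 3. The upper and lower bounds meet at 3, so that is the treewidth.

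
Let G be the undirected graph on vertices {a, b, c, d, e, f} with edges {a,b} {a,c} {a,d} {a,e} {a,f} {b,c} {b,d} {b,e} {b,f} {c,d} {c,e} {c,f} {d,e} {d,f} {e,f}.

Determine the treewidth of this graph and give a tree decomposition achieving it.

Treewidth 5.
One such decomposition:
Bags: B1 = {a, b, c, d, e, f}
Tree: (single bag)

A single bag containing all 6 vertices is trivially a valid decomposition of width 5. Conversely, {a, b, c, d, e, f} is a clique of size 6, and the vertices of any clique must share a bag in every tree decomposition; so some bag has ≥ 6 vertices and tw(G) ≥ 5. Combining the bounds, tw(G) = 5.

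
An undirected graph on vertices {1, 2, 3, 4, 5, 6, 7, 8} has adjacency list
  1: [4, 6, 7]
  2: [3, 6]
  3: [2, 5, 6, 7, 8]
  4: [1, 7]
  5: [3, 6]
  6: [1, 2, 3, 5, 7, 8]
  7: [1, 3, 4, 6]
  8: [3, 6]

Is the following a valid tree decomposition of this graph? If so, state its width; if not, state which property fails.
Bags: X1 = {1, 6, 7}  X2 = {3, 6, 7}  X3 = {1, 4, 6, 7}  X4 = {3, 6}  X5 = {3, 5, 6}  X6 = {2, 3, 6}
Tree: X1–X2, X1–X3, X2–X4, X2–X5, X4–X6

No — vertex 8 appears in no bag.

A tree decomposition must satisfy three properties: every vertex lies in some bag; for every edge, both endpoints lie together in some bag; and for every vertex, the bags containing it form a connected subtree. Here vertex 8 appears in no bag, so the decomposition is invalid.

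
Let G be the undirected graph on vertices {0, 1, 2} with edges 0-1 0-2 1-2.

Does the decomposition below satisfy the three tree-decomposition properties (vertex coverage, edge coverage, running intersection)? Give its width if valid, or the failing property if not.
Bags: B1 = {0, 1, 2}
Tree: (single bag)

Vertex coverage: the bags together contain {0, 1, 2}, the full vertex set. Edge coverage: each edge of G has both endpoints in at least one bag. Running intersection: for every vertex, the bags containing it form a connected subtree. All three properties hold, so this is a valid tree decomposition of width max|bag| − 1 = 2, and hence tw(G) ≤ 2.

Yes; width 2.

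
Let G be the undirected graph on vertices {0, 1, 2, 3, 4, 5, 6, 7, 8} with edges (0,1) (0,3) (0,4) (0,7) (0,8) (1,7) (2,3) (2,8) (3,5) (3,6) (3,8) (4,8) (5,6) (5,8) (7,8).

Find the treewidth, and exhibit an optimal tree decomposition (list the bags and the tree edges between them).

Every bag has size at most 3, so the width is 3 − 1 = 2 and tw(G) ≤ 2. Conversely, {0, 3, 8} is a clique of size 3, and the vertices of any clique must share a bag in every tree decomposition; so some bag has ≥ 3 vertices and tw(G) ≥ 2. Hence tw(G) = 2 exactly.

Treewidth 2.
Bags: B1 = {0, 3, 8}  B2 = {2, 3, 8}  B3 = {0, 7, 8}  B4 = {0, 1, 7}  B5 = {3, 5, 8}  B6 = {0, 4, 8}  B7 = {3, 5, 6}
Tree: B1–B2, B1–B3, B3–B4, B1–B5, B3–B6, B5–B7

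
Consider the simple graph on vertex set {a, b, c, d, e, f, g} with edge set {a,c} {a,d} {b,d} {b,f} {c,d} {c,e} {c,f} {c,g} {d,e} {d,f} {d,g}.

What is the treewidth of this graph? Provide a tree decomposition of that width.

The largest bag has 3 vertices, giving width 2; this decomposition certifies tw(G) ≤ 2. For the lower bound, the 3 vertices {c, d, g} are pairwise adjacent, and any tree decomposition puts a clique entirely inside one bag — forcing width ≥ 2. The upper and lower bounds meet at 2, so that is the treewidth.

Treewidth 2.
One optimal decomposition is:
Bags: B1 = {c, d, f}  B2 = {b, d, f}  B3 = {c, d, g}  B4 = {c, d, e}  B5 = {a, c, d}
Tree: B1–B2, B1–B3, B1–B4, B4–B5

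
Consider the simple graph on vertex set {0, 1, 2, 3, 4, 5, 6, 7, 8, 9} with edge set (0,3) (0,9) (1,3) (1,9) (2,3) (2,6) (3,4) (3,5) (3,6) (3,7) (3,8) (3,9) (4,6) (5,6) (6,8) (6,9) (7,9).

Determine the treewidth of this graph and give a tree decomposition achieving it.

Each bag holds 3 vertices, so the decomposition has width 2, which upper-bounds the treewidth. Conversely, {0, 3, 9} is a clique of size 3, and the vertices of any clique must share a bag in every tree decomposition; so some bag has ≥ 3 vertices and tw(G) ≥ 2. Combining the bounds, tw(G) = 2.

Treewidth 2.
Bags: B1 = {2, 3, 6}  B2 = {3, 6, 9}  B3 = {3, 5, 6}  B4 = {3, 4, 6}  B5 = {0, 3, 9}  B6 = {3, 6, 8}  B7 = {3, 7, 9}  B8 = {1, 3, 9}
Tree: B1–B2, B1–B3, B1–B4, B2–B5, B1–B6, B2–B7, B5–B8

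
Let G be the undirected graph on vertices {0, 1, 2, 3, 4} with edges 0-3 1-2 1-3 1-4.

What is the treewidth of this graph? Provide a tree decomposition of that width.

Each bag holds 2 vertices, so the decomposition has width 1, which upper-bounds the treewidth. Since G has at least one edge (e.g. 0–3), it is not an edgeless graph, so tw(G) ≥ 1. Hence tw(G) = 1 exactly.

Treewidth 1.
One such decomposition:
Bags: B1 = {0, 3}  B2 = {1, 3}  B3 = {1, 2}  B4 = {1, 4}
Tree: B1–B2, B2–B3, B2–B4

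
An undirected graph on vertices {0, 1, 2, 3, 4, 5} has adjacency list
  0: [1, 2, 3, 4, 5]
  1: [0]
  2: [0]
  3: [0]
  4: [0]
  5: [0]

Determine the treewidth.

1

A width-1 tree decomposition is:
Bags: B1 = {0, 1}  B2 = {0, 5}  B3 = {0, 3}  B4 = {0, 2}  B5 = {0, 4}
Tree: B1–B2, B1–B3, B1–B4, B4–B5
The largest bag has 2 vertices, giving width 1; this decomposition certifies tw(G) ≤ 1. G has an edge, so its treewidth is at least 1. Therefore the treewidth is 1.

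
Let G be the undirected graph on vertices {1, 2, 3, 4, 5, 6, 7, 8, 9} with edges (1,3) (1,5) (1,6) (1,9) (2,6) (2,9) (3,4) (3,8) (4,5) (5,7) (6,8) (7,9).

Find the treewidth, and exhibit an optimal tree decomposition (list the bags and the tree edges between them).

Treewidth 3.
One optimal decomposition is:
Bags: B1 = {4, 5, 7, 9}  B2 = {1, 4, 5, 9}  B3 = {1, 3, 4, 9}  B4 = {1, 2, 3, 9}  B5 = {1, 2, 3, 6}  B6 = {2, 3, 6, 8}
Tree: B1–B2, B2–B3, B3–B4, B4–B5, B5–B6

The largest bag has 4 vertices, giving width 3; this decomposition certifies tw(G) ≤ 3. For the lower bound: the 4 vertex sets {4,5,7}, {9}, {1}, {2,3,6,8} are disjoint, each induces a connected subgraph, and every pair is joined by at least one edge of G. Contracting each set to a single vertex therefore yields K_{4} as a minor, and since treewidth is minor-monotone, tw(G) ≥ tw(K_{4}) = 3. Hence tw(G) = 3 exactly.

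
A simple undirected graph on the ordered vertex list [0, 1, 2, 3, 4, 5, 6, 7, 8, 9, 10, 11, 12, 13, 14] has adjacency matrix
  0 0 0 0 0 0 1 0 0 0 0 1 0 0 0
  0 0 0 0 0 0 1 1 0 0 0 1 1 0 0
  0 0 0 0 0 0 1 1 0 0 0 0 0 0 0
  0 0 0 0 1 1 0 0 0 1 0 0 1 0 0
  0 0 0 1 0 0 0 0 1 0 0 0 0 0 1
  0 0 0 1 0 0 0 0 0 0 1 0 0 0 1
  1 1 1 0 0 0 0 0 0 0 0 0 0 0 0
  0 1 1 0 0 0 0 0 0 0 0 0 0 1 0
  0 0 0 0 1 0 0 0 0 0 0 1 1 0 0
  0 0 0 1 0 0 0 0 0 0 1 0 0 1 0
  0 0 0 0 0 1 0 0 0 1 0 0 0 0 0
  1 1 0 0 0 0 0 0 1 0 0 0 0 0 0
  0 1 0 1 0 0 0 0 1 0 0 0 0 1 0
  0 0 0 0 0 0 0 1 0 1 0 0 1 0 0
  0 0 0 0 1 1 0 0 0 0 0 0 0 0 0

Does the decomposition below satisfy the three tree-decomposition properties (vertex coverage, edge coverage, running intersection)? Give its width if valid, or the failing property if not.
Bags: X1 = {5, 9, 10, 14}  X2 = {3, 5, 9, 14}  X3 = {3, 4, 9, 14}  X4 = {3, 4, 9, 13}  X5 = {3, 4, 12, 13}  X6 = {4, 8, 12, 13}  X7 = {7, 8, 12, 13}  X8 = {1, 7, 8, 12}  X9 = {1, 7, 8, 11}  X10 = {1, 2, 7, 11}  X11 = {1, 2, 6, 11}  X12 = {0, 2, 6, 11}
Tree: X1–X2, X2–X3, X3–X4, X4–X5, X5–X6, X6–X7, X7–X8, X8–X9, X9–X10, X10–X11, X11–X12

Yes; width 3.

Vertex coverage: the bags together contain {0, 1, 2, 3, 4, 5, 6, 7, 8, 9, 10, 11, 12, 13, 14}, the full vertex set. Edge coverage: each edge of G has both endpoints in at least one bag. Running intersection: for every vertex, the bags containing it form a connected subtree. All three properties hold, so this is a valid tree decomposition of width max|bag| − 1 = 3, and hence tw(G) ≤ 3.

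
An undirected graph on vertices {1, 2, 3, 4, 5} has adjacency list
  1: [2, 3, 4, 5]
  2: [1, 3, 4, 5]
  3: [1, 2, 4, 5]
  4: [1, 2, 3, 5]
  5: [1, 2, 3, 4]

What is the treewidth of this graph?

A width-4 tree decomposition is:
Bags: B1 = {1, 2, 3, 4, 5}
Tree: (single bag)
With just one bag of size 5, the width is 5 − 1 = 4, so tw(G) ≤ 4. For the lower bound, the 5 vertices {1, 2, 3, 4, 5} are pairwise adjacent, and any tree decomposition puts a clique entirely inside one bag — forcing width ≥ 4. Combining the bounds, tw(G) = 4.

4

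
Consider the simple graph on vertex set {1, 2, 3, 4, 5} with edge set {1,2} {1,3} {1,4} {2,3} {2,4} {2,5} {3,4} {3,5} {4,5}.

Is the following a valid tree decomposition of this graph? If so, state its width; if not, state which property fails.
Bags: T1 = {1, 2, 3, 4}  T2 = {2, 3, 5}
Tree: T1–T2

A tree decomposition must satisfy three properties: every vertex lies in some bag; for every edge, both endpoints lie together in some bag; and for every vertex, the bags containing it form a connected subtree. Here edge (4,5) lies in no bag, so the decomposition is invalid.

No — edge (4,5) lies in no bag.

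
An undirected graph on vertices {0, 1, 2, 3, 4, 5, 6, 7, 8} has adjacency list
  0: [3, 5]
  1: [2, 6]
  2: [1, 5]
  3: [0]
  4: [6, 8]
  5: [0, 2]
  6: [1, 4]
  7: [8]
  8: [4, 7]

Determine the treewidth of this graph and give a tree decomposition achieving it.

Treewidth 1.
One such decomposition:
Bags: B1 = {7, 8}  B2 = {4, 8}  B3 = {4, 6}  B4 = {1, 6}  B5 = {1, 2}  B6 = {2, 5}  B7 = {0, 5}  B8 = {0, 3}
Tree: B1–B2, B2–B3, B3–B4, B4–B5, B5–B6, B6–B7, B7–B8

The largest bag has 2 vertices, giving width 1; this decomposition certifies tw(G) ≤ 1. Any graph with an edge has treewidth ≥ 1, and G has the edge 7–8. Combining the bounds, tw(G) = 1.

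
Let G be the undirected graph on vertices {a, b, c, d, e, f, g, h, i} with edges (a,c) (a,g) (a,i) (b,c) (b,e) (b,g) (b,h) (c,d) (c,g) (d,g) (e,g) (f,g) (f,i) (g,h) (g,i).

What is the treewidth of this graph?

2

A width-2 tree decomposition is:
Bags: B1 = {a, c, g}  B2 = {a, g, i}  B3 = {b, c, g}  B4 = {f, g, i}  B5 = {b, g, h}  B6 = {b, e, g}  B7 = {c, d, g}
Tree: B1–B2, B1–B3, B2–B4, B3–B5, B3–B6, B1–B7
Each bag holds 3 vertices, so the decomposition has width 2, which upper-bounds the treewidth. For the lower bound, the 3 vertices {c, d, g} are pairwise adjacent, and any tree decomposition puts a clique entirely inside one bag — forcing width ≥ 2. Combining the bounds, tw(G) = 2.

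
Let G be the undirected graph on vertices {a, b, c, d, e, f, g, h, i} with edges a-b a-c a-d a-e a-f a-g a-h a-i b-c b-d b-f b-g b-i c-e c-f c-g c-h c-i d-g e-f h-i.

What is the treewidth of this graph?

3

A width-3 tree decomposition is:
Bags: B1 = {a, c, e, f}  B2 = {a, b, c, f}  B3 = {a, b, c, g}  B4 = {a, b, d, g}  B5 = {a, b, c, i}  B6 = {a, c, h, i}
Tree: B1–B2, B2–B3, B3–B4, B3–B5, B5–B6
The largest bag has 4 vertices, giving width 3; this decomposition certifies tw(G) ≤ 3. For the lower bound, the 4 vertices {a, b, d, g} are pairwise adjacent, and any tree decomposition puts a clique entirely inside one bag — forcing width ≥ 3. Hence tw(G) = 3 exactly.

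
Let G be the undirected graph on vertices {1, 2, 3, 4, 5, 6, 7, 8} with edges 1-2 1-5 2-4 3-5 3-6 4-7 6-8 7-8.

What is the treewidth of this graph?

2

A width-2 tree decomposition is:
Bags: B1 = {1, 3, 5}  B2 = {1, 3, 6}  B3 = {1, 6, 8}  B4 = {1, 7, 8}  B5 = {1, 4, 7}  B6 = {1, 2, 4}
Tree: B1–B2, B2–B3, B3–B4, B4–B5, B5–B6
Each bag holds 3 vertices, so the decomposition has width 2, which upper-bounds the treewidth. Since 1–5–3–6–8–7–4–2–1 is a cycle in G, G is not acyclic. Forests are exactly the graphs of treewidth ≤ 1, so tw(G) ≥ 2. Therefore the treewidth is 2.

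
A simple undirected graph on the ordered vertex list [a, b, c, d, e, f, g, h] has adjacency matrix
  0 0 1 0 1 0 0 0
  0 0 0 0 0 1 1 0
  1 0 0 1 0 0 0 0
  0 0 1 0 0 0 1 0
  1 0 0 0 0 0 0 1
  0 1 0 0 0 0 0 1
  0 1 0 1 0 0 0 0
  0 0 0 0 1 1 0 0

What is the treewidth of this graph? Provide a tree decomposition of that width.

Every bag has size at most 3, so the width is 3 − 1 = 2 and tw(G) ≤ 2. For the lower bound, G contains the cycle a–e–h–f–b–g–d–c–a, so G is not a forest; only forests have treewidth ≤ 1, hence tw(G) ≥ 2. Hence tw(G) = 2 exactly.

Treewidth 2.
One optimal decomposition is:
Bags: B1 = {a, e, h}  B2 = {a, f, h}  B3 = {a, b, f}  B4 = {a, b, g}  B5 = {a, d, g}  B6 = {a, c, d}
Tree: B1–B2, B2–B3, B3–B4, B4–B5, B5–B6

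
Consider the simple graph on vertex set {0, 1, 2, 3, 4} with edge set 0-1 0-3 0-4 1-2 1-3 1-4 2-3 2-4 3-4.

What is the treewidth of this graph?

A width-3 tree decomposition is:
Bags: B1 = {1, 2, 3, 4}  B2 = {0, 1, 3, 4}
Tree: B1–B2
Every bag has size at most 4, so the width is 4 − 1 = 3 and tw(G) ≤ 3. Conversely, {0, 1, 3, 4} is a clique of size 4, and the vertices of any clique must share a bag in every tree decomposition; so some bag has ≥ 4 vertices and tw(G) ≥ 3. Hence tw(G) = 3 exactly.

3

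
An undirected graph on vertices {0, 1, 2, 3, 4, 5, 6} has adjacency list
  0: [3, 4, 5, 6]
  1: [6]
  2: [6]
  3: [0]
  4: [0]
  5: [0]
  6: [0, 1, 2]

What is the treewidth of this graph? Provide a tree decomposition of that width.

The largest bag has 2 vertices, giving width 1; this decomposition certifies tw(G) ≤ 1. Any graph with an edge has treewidth ≥ 1, and G has the edge 2–6. Combining the bounds, tw(G) = 1.

Treewidth 1.
One such decomposition:
Bags: B1 = {2, 6}  B2 = {0, 6}  B3 = {1, 6}  B4 = {0, 5}  B5 = {0, 3}  B6 = {0, 4}
Tree: B1–B2, B2–B3, B2–B4, B4–B5, B4–B6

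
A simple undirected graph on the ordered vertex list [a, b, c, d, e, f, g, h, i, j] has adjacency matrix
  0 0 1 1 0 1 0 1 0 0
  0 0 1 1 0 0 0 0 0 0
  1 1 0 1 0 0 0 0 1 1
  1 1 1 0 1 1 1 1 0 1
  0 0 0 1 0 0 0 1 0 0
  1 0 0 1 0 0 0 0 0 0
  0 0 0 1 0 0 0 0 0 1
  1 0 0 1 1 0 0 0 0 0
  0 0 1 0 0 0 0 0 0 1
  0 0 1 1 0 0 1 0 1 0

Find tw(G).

A width-2 tree decomposition is:
Bags: B1 = {c, d, j}  B2 = {c, i, j}  B3 = {a, c, d}  B4 = {d, g, j}  B5 = {a, d, f}  B6 = {a, d, h}  B7 = {d, e, h}  B8 = {b, c, d}
Tree: B1–B2, B1–B3, B1–B4, B3–B5, B5–B6, B6–B7, B1–B8
Each bag holds 3 vertices, so the decomposition has width 2, which upper-bounds the treewidth. For the lower bound, the 3 vertices {a, d, f} are pairwise adjacent, and any tree decomposition puts a clique entirely inside one bag — forcing width ≥ 2. The upper and lower bounds meet at 2, so that is the treewidth.

2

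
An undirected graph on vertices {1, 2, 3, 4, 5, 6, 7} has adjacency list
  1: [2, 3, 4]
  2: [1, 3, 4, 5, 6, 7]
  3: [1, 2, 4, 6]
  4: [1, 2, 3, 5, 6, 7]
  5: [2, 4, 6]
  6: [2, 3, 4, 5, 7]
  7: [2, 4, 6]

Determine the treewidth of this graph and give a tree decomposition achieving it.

Treewidth 3.
One such decomposition:
Bags: B1 = {2, 3, 4, 6}  B2 = {2, 4, 6, 7}  B3 = {2, 4, 5, 6}  B4 = {1, 2, 3, 4}
Tree: B1–B2, B2–B3, B1–B4

Each bag holds 4 vertices, so the decomposition has width 3, which upper-bounds the treewidth. Conversely, {1, 2, 3, 4} is a clique of size 4, and the vertices of any clique must share a bag in every tree decomposition; so some bag has ≥ 4 vertices and tw(G) ≥ 3. Therefore the treewidth is 3.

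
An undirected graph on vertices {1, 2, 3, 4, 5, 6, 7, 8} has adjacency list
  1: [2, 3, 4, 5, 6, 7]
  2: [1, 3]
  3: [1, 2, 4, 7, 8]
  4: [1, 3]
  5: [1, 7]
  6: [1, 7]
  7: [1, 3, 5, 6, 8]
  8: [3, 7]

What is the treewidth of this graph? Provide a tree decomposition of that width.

Treewidth 2.
Bags: B1 = {1, 3, 7}  B2 = {1, 6, 7}  B3 = {3, 7, 8}  B4 = {1, 3, 4}  B5 = {1, 2, 3}  B6 = {1, 5, 7}
Tree: B1–B2, B1–B3, B1–B4, B1–B5, B1–B6

The largest bag has 3 vertices, giving width 2; this decomposition certifies tw(G) ≤ 2. On the other hand G contains the 3-clique {3, 7, 8}. A clique must lie in a single bag of any decomposition, so no decomposition can have width below 2. The upper and lower bounds meet at 2, so that is the treewidth.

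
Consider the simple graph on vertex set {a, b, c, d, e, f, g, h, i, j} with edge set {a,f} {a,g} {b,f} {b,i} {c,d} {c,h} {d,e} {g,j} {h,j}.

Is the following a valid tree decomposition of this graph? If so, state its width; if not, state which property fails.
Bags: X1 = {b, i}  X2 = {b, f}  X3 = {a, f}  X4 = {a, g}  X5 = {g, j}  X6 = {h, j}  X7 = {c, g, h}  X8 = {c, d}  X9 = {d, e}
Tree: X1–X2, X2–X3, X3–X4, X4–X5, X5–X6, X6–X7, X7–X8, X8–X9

No — bags containing vertex g are not connected in the tree.

A tree decomposition must satisfy three properties: every vertex lies in some bag; for every edge, both endpoints lie together in some bag; and for every vertex, the bags containing it form a connected subtree. Here bags containing vertex g are not connected in the tree, so the decomposition is invalid.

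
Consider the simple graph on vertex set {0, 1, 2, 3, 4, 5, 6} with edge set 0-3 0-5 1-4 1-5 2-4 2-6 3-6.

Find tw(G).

A width-2 tree decomposition is:
Bags: B1 = {1, 2, 4}  B2 = {1, 2, 6}  B3 = {1, 3, 6}  B4 = {0, 1, 3}  B5 = {0, 1, 5}
Tree: B1–B2, B2–B3, B3–B4, B4–B5
Each bag holds 3 vertices, so the decomposition has width 2, which upper-bounds the treewidth. Since 1–4–2–6–3–0–5–1 is a cycle in G, G is not acyclic. Forests are exactly the graphs of treewidth ≤ 1, so tw(G) ≥ 2. Combining the bounds, tw(G) = 2.

2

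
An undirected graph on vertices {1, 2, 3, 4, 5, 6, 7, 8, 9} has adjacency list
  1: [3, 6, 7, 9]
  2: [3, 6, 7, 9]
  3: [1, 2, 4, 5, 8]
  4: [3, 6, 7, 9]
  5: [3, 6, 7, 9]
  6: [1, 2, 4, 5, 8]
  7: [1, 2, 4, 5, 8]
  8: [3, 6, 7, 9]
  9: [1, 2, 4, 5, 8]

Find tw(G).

A width-4 tree decomposition is:
Bags: B1 = {3, 4, 6, 7, 9}  B2 = {3, 6, 7, 8, 9}  B3 = {2, 3, 6, 7, 9}  B4 = {1, 3, 6, 7, 9}  B5 = {3, 5, 6, 7, 9}
Tree: B1–B2, B2–B3, B3–B4, B4–B5
Each bag holds 5 vertices, so the decomposition has width 4, which upper-bounds the treewidth. For the lower bound: the 5 vertex sets {4,6}, {7,8}, {2,3}, {9}, {1} are disjoint, each induces a connected subgraph, and every pair is joined by at least one edge of G. Contracting each set to a single vertex therefore yields K_{5} as a minor, and since treewidth is minor-monotone, tw(G) ≥ tw(K_{5}) = 4. Combining the bounds, tw(G) = 4.

4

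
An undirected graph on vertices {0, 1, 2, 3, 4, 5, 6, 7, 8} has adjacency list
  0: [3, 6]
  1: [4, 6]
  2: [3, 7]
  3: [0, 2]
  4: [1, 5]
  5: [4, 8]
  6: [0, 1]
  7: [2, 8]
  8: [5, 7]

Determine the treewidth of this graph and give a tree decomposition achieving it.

Every bag has size at most 3, so the width is 3 − 1 = 2 and tw(G) ≤ 2. Since 0–6–1–4–5–8–7–2–3–0 is a cycle in G, G is not acyclic. Forests are exactly the graphs of treewidth ≤ 1, so tw(G) ≥ 2. The upper and lower bounds meet at 2, so that is the treewidth.

Treewidth 2.
One optimal decomposition is:
Bags: B1 = {0, 1, 6}  B2 = {0, 1, 4}  B3 = {0, 4, 5}  B4 = {0, 5, 8}  B5 = {0, 7, 8}  B6 = {0, 2, 7}  B7 = {0, 2, 3}
Tree: B1–B2, B2–B3, B3–B4, B4–B5, B5–B6, B6–B7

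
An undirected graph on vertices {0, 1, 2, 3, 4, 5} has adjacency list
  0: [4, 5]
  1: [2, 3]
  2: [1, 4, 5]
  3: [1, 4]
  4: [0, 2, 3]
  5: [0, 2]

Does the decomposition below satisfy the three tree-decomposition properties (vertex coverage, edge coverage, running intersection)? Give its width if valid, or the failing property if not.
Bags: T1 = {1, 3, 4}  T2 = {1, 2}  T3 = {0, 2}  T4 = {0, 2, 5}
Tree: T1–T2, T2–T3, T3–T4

No — edge (4,2) lies in no bag.

A tree decomposition must satisfy three properties: every vertex lies in some bag; for every edge, both endpoints lie together in some bag; and for every vertex, the bags containing it form a connected subtree. Here edge (4,2) lies in no bag, so the decomposition is invalid.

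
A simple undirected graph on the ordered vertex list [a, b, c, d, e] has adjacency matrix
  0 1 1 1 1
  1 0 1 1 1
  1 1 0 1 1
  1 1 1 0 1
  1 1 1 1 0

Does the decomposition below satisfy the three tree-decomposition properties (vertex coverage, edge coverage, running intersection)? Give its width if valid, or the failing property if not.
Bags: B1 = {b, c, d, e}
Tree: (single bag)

A tree decomposition must satisfy three properties: every vertex lies in some bag; for every edge, both endpoints lie together in some bag; and for every vertex, the bags containing it form a connected subtree. Here vertex a appears in no bag, so the decomposition is invalid.

No — vertex a appears in no bag.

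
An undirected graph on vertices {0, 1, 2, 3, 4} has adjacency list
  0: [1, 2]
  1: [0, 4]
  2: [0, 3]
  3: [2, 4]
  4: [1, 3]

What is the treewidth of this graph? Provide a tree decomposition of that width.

Treewidth 2.
One optimal decomposition is:
Bags: B1 = {0, 1, 4}  B2 = {0, 2, 4}  B3 = {2, 3, 4}
Tree: B1–B2, B2–B3

The largest bag has 3 vertices, giving width 2; this decomposition certifies tw(G) ≤ 2. The edges 4–1–0–2–3–4 form a cycle, so G is not a tree and its treewidth is at least 2. Combining the bounds, tw(G) = 2.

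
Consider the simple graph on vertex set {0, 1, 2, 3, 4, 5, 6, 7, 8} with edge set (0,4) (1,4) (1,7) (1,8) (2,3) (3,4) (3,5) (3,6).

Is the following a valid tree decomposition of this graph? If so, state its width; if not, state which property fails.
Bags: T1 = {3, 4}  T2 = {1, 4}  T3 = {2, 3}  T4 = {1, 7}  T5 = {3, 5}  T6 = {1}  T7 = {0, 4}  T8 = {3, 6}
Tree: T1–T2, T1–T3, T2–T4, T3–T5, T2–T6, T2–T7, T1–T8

No — vertex 8 appears in no bag.

A tree decomposition must satisfy three properties: every vertex lies in some bag; for every edge, both endpoints lie together in some bag; and for every vertex, the bags containing it form a connected subtree. Here vertex 8 appears in no bag, so the decomposition is invalid.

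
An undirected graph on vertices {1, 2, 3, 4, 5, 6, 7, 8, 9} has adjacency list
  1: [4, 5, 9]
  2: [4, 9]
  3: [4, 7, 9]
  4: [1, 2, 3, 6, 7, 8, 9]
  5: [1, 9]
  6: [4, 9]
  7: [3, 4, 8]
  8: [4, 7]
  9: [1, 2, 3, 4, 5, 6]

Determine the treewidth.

2

A width-2 tree decomposition is:
Bags: B1 = {3, 4, 7}  B2 = {3, 4, 9}  B3 = {4, 6, 9}  B4 = {1, 4, 9}  B5 = {4, 7, 8}  B6 = {2, 4, 9}  B7 = {1, 5, 9}
Tree: B1–B2, B2–B3, B3–B4, B1–B5, B4–B6, B4–B7
Each bag holds 3 vertices, so the decomposition has width 2, which upper-bounds the treewidth. Conversely, {4, 7, 8} is a clique of size 3, and the vertices of any clique must share a bag in every tree decomposition; so some bag has ≥ 3 vertices and tw(G) ≥ 2. Combining the bounds, tw(G) = 2.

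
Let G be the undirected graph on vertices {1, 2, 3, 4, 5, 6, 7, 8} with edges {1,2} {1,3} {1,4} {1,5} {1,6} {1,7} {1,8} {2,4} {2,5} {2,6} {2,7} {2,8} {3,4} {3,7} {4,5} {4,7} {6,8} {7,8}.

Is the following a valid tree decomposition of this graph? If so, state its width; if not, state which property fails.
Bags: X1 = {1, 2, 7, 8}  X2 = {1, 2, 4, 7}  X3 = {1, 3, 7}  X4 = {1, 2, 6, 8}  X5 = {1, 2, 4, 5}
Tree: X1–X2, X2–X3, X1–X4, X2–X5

No — edge (4,3) lies in no bag.

A tree decomposition must satisfy three properties: every vertex lies in some bag; for every edge, both endpoints lie together in some bag; and for every vertex, the bags containing it form a connected subtree. Here edge (4,3) lies in no bag, so the decomposition is invalid.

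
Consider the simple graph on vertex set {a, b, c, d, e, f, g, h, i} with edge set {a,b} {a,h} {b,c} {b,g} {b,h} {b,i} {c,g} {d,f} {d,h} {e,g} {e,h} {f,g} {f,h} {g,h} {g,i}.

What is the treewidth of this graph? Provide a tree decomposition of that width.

The largest bag has 3 vertices, giving width 2; this decomposition certifies tw(G) ≤ 2. For the lower bound, the 3 vertices {d, f, h} are pairwise adjacent, and any tree decomposition puts a clique entirely inside one bag — forcing width ≥ 2. Therefore the treewidth is 2.

Treewidth 2.
One optimal decomposition is:
Bags: B1 = {b, c, g}  B2 = {b, g, i}  B3 = {b, g, h}  B4 = {e, g, h}  B5 = {f, g, h}  B6 = {d, f, h}  B7 = {a, b, h}
Tree: B1–B2, B1–B3, B3–B4, B4–B5, B5–B6, B3–B7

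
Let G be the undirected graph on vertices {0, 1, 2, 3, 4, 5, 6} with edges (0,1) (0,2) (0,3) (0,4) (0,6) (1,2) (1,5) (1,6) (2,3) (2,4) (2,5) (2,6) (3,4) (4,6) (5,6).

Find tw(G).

3

A width-3 tree decomposition is:
Bags: B1 = {0, 1, 2, 6}  B2 = {0, 2, 4, 6}  B3 = {1, 2, 5, 6}  B4 = {0, 2, 3, 4}
Tree: B1–B2, B1–B3, B2–B4
Every bag has size at most 4, so the width is 4 − 1 = 3 and tw(G) ≤ 3. On the other hand G contains the 4-clique {0, 1, 2, 6}. A clique must lie in a single bag of any decomposition, so no decomposition can have width below 3. The upper and lower bounds meet at 3, so that is the treewidth.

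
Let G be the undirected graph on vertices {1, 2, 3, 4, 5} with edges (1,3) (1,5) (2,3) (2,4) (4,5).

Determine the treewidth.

A width-2 tree decomposition is:
Bags: B1 = {1, 4, 5}  B2 = {1, 2, 4}  B3 = {1, 2, 3}
Tree: B1–B2, B2–B3
The largest bag has 3 vertices, giving width 2; this decomposition certifies tw(G) ≤ 2. Since 1–5–4–2–3–1 is a cycle in G, G is not acyclic. Forests are exactly the graphs of treewidth ≤ 1, so tw(G) ≥ 2. Combining the bounds, tw(G) = 2.

2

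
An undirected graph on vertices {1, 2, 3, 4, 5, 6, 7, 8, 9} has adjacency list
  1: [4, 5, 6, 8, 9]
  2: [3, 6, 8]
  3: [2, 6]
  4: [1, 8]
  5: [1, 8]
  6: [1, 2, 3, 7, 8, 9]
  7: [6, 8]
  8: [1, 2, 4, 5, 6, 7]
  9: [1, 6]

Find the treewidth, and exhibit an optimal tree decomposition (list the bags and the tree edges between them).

The largest bag has 3 vertices, giving width 2; this decomposition certifies tw(G) ≤ 2. On the other hand G contains the 3-clique {1, 4, 8}. A clique must lie in a single bag of any decomposition, so no decomposition can have width below 2. Hence tw(G) = 2 exactly.

Treewidth 2.
One such decomposition:
Bags: B1 = {1, 6, 8}  B2 = {2, 6, 8}  B3 = {1, 4, 8}  B4 = {1, 5, 8}  B5 = {2, 3, 6}  B6 = {6, 7, 8}  B7 = {1, 6, 9}
Tree: B1–B2, B1–B3, B3–B4, B2–B5, B1–B6, B1–B7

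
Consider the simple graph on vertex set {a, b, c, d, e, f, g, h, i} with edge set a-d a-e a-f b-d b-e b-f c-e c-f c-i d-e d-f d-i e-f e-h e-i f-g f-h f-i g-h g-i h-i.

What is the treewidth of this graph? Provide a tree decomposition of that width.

Treewidth 3.
Bags: B1 = {a, d, e, f}  B2 = {d, e, f, i}  B3 = {e, f, h, i}  B4 = {b, d, e, f}  B5 = {f, g, h, i}  B6 = {c, e, f, i}
Tree: B1–B2, B2–B3, B2–B4, B3–B5, B2–B6

The largest bag has 4 vertices, giving width 3; this decomposition certifies tw(G) ≤ 3. For the lower bound, the 4 vertices {f, g, h, i} are pairwise adjacent, and any tree decomposition puts a clique entirely inside one bag — forcing width ≥ 3. Hence tw(G) = 3 exactly.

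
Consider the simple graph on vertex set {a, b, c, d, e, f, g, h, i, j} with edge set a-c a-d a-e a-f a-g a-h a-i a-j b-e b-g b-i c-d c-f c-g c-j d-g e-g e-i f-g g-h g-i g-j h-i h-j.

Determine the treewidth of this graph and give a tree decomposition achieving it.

Treewidth 3.
Bags: B1 = {a, g, h, j}  B2 = {a, g, h, i}  B3 = {a, c, g, j}  B4 = {a, e, g, i}  B5 = {a, c, f, g}  B6 = {a, c, d, g}  B7 = {b, e, g, i}
Tree: B1–B2, B1–B3, B2–B4, B3–B5, B5–B6, B4–B7

Each bag holds 4 vertices, so the decomposition has width 3, which upper-bounds the treewidth. For the lower bound, the 4 vertices {a, e, g, i} are pairwise adjacent, and any tree decomposition puts a clique entirely inside one bag — forcing width ≥ 3. Combining the bounds, tw(G) = 3.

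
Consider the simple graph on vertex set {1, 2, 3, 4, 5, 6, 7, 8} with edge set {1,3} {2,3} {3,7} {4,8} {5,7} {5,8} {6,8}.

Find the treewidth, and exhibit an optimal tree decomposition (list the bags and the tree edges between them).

Treewidth 1.
One optimal decomposition is:
Bags: B1 = {5, 7}  B2 = {3, 7}  B3 = {5, 8}  B4 = {6, 8}  B5 = {1, 3}  B6 = {4, 8}  B7 = {2, 3}
Tree: B1–B2, B1–B3, B3–B4, B2–B5, B4–B6, B2–B7

Every bag has size at most 2, so the width is 2 − 1 = 1 and tw(G) ≤ 1. G has an edge, so its treewidth is at least 1. The upper and lower bounds meet at 1, so that is the treewidth.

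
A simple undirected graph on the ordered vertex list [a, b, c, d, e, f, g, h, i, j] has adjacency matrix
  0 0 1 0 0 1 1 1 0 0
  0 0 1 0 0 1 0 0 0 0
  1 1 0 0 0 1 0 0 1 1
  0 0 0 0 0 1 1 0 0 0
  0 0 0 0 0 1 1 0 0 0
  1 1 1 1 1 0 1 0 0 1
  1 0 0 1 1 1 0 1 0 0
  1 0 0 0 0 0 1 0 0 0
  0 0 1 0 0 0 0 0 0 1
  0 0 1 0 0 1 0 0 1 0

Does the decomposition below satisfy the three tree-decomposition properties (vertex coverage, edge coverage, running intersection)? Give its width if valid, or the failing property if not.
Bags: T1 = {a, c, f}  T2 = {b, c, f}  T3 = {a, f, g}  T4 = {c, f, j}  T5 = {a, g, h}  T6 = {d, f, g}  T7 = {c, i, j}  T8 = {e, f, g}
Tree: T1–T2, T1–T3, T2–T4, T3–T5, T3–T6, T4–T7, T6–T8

Yes; width 2.

Vertex coverage: the bags together contain {a, b, c, d, e, f, g, h, i, j}, the full vertex set. Edge coverage: each edge of G has both endpoints in at least one bag. Running intersection: for every vertex, the bags containing it form a connected subtree. All three properties hold, so this is a valid tree decomposition of width max|bag| − 1 = 2, and hence tw(G) ≤ 2.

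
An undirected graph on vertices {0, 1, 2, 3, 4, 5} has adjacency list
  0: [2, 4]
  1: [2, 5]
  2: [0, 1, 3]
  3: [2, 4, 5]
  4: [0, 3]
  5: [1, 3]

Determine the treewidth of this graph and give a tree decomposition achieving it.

Treewidth 2.
One optimal decomposition is:
Bags: B1 = {0, 3, 4}  B2 = {0, 2, 3}  B3 = {2, 3, 5}  B4 = {1, 2, 5}
Tree: B1–B2, B2–B3, B3–B4

Each bag holds 3 vertices, so the decomposition has width 2, which upper-bounds the treewidth. For the lower bound, G contains the cycle 4–0–2–3–4, so G is not a forest; only forests have treewidth ≤ 1, hence tw(G) ≥ 2. Therefore the treewidth is 2.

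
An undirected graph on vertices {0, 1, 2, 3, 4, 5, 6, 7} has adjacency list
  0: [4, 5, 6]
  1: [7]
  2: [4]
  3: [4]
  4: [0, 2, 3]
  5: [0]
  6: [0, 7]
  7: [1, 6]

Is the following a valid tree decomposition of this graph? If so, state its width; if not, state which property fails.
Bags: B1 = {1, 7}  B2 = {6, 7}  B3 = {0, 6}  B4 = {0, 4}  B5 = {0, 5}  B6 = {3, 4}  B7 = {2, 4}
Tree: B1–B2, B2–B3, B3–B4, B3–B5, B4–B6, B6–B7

Yes; width 1.

Every vertex of G appears in some bag (union = {0, 1, 2, 3, 4, 5, 6, 7}); every edge is covered by a bag; and for each vertex v the set of bags containing v is connected in the bag tree. The decomposition is therefore valid. The largest bag has 2 vertices, so the width is 1.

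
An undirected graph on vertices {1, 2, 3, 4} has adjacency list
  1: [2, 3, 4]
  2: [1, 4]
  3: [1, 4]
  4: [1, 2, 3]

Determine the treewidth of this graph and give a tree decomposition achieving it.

Each bag holds 3 vertices, so the decomposition has width 2, which upper-bounds the treewidth. For the lower bound, the 3 vertices {1, 2, 4} are pairwise adjacent, and any tree decomposition puts a clique entirely inside one bag — forcing width ≥ 2. The upper and lower bounds meet at 2, so that is the treewidth.

Treewidth 2.
One optimal decomposition is:
Bags: B1 = {1, 3, 4}  B2 = {1, 2, 4}
Tree: B1–B2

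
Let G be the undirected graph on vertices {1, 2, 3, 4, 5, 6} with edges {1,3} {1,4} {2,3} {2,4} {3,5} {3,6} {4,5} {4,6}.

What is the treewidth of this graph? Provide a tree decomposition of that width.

Treewidth 2.
Bags: B1 = {3, 4, 6}  B2 = {3, 4, 5}  B3 = {1, 3, 4}  B4 = {2, 3, 4}
Tree: B1–B2, B2–B3, B3–B4

Each bag holds 3 vertices, so the decomposition has width 2, which upper-bounds the treewidth. The edges 6–3–5–4–6 form a cycle, so G is not a tree and its treewidth is at least 2. Therefore the treewidth is 2.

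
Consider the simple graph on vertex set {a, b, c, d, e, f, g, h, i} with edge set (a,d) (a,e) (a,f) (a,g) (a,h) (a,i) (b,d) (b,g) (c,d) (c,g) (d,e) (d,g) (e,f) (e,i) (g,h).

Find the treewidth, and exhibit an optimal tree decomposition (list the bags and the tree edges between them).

Treewidth 2.
One optimal decomposition is:
Bags: B1 = {a, d, g}  B2 = {a, d, e}  B3 = {a, e, f}  B4 = {b, d, g}  B5 = {a, g, h}  B6 = {a, e, i}  B7 = {c, d, g}
Tree: B1–B2, B2–B3, B1–B4, B1–B5, B2–B6, B1–B7

Every bag has size at most 3, so the width is 3 − 1 = 2 and tw(G) ≤ 2. On the other hand G contains the 3-clique {c, d, g}. A clique must lie in a single bag of any decomposition, so no decomposition can have width below 2. The upper and lower bounds meet at 2, so that is the treewidth.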